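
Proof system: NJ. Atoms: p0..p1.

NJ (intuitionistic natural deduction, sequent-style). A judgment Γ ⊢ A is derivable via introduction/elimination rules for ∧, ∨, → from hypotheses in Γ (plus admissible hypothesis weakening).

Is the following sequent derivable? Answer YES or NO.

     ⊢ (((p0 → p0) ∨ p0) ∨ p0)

Proof tree:
[∨I₁]  ⊢ (((p0 → p0) ∨ p0) ∨ p0)
  [∨I₁]  ⊢ ((p0 → p0) ∨ p0)
    [→I]  ⊢ (p0 → p0)
      [Ax] p0 ⊢ p0

Result: YES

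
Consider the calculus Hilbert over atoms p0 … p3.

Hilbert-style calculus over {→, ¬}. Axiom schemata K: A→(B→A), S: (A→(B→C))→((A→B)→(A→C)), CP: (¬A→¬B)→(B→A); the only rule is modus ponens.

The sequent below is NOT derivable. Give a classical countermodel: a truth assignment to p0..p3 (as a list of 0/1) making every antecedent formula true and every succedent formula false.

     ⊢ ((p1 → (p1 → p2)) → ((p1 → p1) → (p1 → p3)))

Truth-table refutation:
  v=0000: Γ:[] Δ:[((p1 → (p1 → p2)) → ((p1 → p1) → (p1 → p3)))=T] refutes=False
  v=0001: Γ:[] Δ:[((p1 → (p1 → p2)) → ((p1 → p1) → (p1 → p3)))=T] refutes=False
  v=0010: Γ:[] Δ:[((p1 → (p1 → p2)) → ((p1 → p1) → (p1 → p3)))=T] refutes=False
  v=0011: Γ:[] Δ:[((p1 → (p1 → p2)) → ((p1 → p1) → (p1 → p3)))=T] refutes=False
  v=0100: Γ:[] Δ:[((p1 → (p1 → p2)) → ((p1 → p1) → (p1 → p3)))=T] refutes=False
  v=0101: Γ:[] Δ:[((p1 → (p1 → p2)) → ((p1 → p1) → (p1 → p3)))=T] refutes=False
  v=0110: Γ:[] Δ:[((p1 → (p1 → p2)) → ((p1 → p1) → (p1 → p3)))=F] refutes=True  ← countermodel

Result: [0, 1, 1, 0]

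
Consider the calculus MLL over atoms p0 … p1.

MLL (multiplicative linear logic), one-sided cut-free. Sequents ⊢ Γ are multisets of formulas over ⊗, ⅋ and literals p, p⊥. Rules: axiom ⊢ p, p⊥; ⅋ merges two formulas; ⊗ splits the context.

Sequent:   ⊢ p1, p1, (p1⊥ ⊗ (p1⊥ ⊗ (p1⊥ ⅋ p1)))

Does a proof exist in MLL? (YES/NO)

Derivation (root first):
[⊗]  ⊢ p1, p1, (p1⊥ ⊗ (p1⊥ ⊗ (p1⊥ ⅋ p1)))
  [Ax]  ⊢ p1, p1⊥
  [⊗]  ⊢ p1, (p1⊥ ⊗ (p1⊥ ⅋ p1))
    [Ax]  ⊢ p1, p1⊥
    [⅋]  ⊢ (p1⊥ ⅋ p1)
      [Ax]  ⊢ p1, p1⊥

Result: YES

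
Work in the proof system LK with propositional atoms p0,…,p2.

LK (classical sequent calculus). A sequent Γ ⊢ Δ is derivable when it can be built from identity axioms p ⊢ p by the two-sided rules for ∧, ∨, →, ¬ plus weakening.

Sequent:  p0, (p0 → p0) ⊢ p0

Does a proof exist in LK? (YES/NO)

Proof tree:
[→L] p0, (p0 → p0) ⊢ p0
  [WR] p0 ⊢ p0, p0
    [Ax] p0 ⊢ p0
  [Ax] p0 ⊢ p0

Result: YES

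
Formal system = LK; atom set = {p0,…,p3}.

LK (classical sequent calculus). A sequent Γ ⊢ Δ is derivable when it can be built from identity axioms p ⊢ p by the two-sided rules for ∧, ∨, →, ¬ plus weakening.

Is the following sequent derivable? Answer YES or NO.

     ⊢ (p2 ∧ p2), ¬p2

Proof tree:
[¬R]  ⊢ (p2 ∧ p2), ¬p2
  [∧R] p2 ⊢ (p2 ∧ p2)
    [Ax] p2 ⊢ p2
    [Ax] p2 ⊢ p2

Result: YES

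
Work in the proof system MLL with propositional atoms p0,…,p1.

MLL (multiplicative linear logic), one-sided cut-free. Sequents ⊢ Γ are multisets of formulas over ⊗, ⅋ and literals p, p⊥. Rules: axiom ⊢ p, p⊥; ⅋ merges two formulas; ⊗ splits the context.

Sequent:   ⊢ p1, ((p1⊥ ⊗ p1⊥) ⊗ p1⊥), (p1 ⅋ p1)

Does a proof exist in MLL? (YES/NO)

Proof tree:
[⅋]  ⊢ p1, ((p1⊥ ⊗ p1⊥) ⊗ p1⊥), (p1 ⅋ p1)
  [⊗]  ⊢ p1, p1, p1, ((p1⊥ ⊗ p1⊥) ⊗ p1⊥)
    [⊗]  ⊢ p1, p1, (p1⊥ ⊗ p1⊥)
      [Ax]  ⊢ p1, p1⊥
      [Ax]  ⊢ p1, p1⊥
    [Ax]  ⊢ p1, p1⊥

Result: YES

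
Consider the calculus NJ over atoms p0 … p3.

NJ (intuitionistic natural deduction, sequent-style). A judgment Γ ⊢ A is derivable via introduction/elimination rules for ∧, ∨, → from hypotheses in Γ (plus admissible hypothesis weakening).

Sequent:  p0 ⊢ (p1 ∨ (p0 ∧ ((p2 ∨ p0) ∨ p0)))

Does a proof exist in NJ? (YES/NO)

Derivation (root first):
[∨I₂] p0 ⊢ (p1 ∨ (p0 ∧ ((p2 ∨ p0) ∨ p0)))
  [∧I] p0 ⊢ (p0 ∧ ((p2 ∨ p0) ∨ p0))
    [Ax] p0 ⊢ p0
    [∨I₁] p0 ⊢ ((p2 ∨ p0) ∨ p0)
      [∨I₂] p0 ⊢ (p2 ∨ p0)
        [Ax] p0 ⊢ p0

Result: YES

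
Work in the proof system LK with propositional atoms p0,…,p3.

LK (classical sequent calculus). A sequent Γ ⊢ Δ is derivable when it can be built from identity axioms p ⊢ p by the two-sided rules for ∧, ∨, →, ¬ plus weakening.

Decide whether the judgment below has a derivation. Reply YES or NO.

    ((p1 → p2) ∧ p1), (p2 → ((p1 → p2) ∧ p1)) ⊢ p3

Enumerate valuations to refute Γ ⊢ Δ:
  v=0000: Γ:[((p1 → p2) ∧ p1)=F, (p2 → ((p1 → p2) ∧ p1))=T] Δ:[p3=F] refutes=False
  v=0001: Γ:[((p1 → p2) ∧ p1)=F, (p2 → ((p1 → p2) ∧ p1))=T] Δ:[p3=T] refutes=False
  v=0010: Γ:[((p1 → p2) ∧ p1)=F, (p2 → ((p1 → p2) ∧ p1))=F] Δ:[p3=F] refutes=False
  v=0011: Γ:[((p1 → p2) ∧ p1)=F, (p2 → ((p1 → p2) ∧ p1))=F] Δ:[p3=T] refutes=False
  v=0100: Γ:[((p1 → p2) ∧ p1)=F, (p2 → ((p1 → p2) ∧ p1))=T] Δ:[p3=F] refutes=False
  v=0101: Γ:[((p1 → p2) ∧ p1)=F, (p2 → ((p1 → p2) ∧ p1))=T] Δ:[p3=T] refutes=False
  v=0110: Γ:[((p1 → p2) ∧ p1)=T, (p2 → ((p1 → p2) ∧ p1))=T] Δ:[p3=F] refutes=True  ← countermodel

Result: NO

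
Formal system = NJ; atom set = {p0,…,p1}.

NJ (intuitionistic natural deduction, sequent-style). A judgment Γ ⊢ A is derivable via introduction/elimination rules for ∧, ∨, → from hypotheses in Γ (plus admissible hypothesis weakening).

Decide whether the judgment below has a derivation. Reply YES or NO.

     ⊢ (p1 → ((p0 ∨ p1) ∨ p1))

Proof tree:
[→I]  ⊢ (p1 → ((p0 ∨ p1) ∨ p1))
  [∨I₁] p1 ⊢ ((p0 ∨ p1) ∨ p1)
    [∨I₂] p1 ⊢ (p0 ∨ p1)
      [Ax] p1 ⊢ p1

Result: YES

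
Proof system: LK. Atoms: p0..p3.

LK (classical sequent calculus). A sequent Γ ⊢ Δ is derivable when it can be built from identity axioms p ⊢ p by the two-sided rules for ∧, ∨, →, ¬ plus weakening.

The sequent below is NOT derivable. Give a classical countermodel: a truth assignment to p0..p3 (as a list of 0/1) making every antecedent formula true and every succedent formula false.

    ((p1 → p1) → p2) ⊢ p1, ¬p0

Enumerate valuations to refute Γ ⊢ Δ:
  v=0000: Γ:[((p1 → p1) → p2)=F] Δ:[p1=F, ¬p0=T] refutes=False
  v=0001: Γ:[((p1 → p1) → p2)=F] Δ:[p1=F, ¬p0=T] refutes=False
  v=0010: Γ:[((p1 → p1) → p2)=T] Δ:[p1=F, ¬p0=T] refutes=False
  v=0011: Γ:[((p1 → p1) → p2)=T] Δ:[p1=F, ¬p0=T] refutes=False
  v=0100: Γ:[((p1 → p1) → p2)=F] Δ:[p1=T, ¬p0=T] refutes=False
  v=0101: Γ:[((p1 → p1) → p2)=F] Δ:[p1=T, ¬p0=T] refutes=False
  v=0110: Γ:[((p1 → p1) → p2)=T] Δ:[p1=T, ¬p0=T] refutes=False
  v=0111: Γ:[((p1 → p1) → p2)=T] Δ:[p1=T, ¬p0=T] refutes=False
  v=1000: Γ:[((p1 → p1) → p2)=F] Δ:[p1=F, ¬p0=F] refutes=False
  v=1001: Γ:[((p1 → p1) → p2)=F] Δ:[p1=F, ¬p0=F] refutes=False
  v=1010: Γ:[((p1 → p1) → p2)=T] Δ:[p1=F, ¬p0=F] refutes=True  ← countermodel

Result: [1, 0, 1, 0]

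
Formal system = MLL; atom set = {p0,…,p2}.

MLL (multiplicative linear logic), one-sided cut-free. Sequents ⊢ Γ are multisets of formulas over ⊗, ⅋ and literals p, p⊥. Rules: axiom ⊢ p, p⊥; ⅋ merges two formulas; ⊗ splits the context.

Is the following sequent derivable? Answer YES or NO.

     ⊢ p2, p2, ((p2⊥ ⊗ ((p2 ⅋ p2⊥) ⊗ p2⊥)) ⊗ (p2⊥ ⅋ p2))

Derivation trace:
[⊗]  ⊢ p2, p2, ((p2⊥ ⊗ ((p2 ⅋ p2⊥) ⊗ p2⊥)) ⊗ (p2⊥ ⅋ p2))
  [⊗]  ⊢ p2, p2, (p2⊥ ⊗ ((p2 ⅋ p2⊥) ⊗ p2⊥))
    [Ax]  ⊢ p2, p2⊥
    [⊗]  ⊢ p2, ((p2 ⅋ p2⊥) ⊗ p2⊥)
      [⅋]  ⊢ (p2 ⅋ p2⊥)
        [Ax]  ⊢ p2, p2⊥
      [Ax]  ⊢ p2, p2⊥
  [⅋]  ⊢ (p2⊥ ⅋ p2)
    [Ax]  ⊢ p2, p2⊥

Result: YES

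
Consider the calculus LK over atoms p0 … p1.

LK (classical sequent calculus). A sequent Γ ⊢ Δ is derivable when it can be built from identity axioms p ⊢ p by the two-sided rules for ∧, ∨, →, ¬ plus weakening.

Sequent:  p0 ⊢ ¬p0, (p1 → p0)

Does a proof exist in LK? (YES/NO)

Proof tree:
[→R] p0 ⊢ ¬p0, (p1 → p0)
  [WL] p0, p1 ⊢ p0, ¬p0
    [WL] p0 ⊢ p0, ¬p0
      [¬R]  ⊢ p0, ¬p0
        [Ax] p0 ⊢ p0

Result: YES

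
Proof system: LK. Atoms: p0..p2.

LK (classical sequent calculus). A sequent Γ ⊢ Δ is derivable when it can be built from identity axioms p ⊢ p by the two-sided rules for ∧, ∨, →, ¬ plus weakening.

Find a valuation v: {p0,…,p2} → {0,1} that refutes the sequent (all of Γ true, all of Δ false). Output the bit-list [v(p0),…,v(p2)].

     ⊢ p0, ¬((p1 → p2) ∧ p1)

Search for a countermodel by truth-table:
  v=000: Γ:[] Δ:[p0=F, ¬((p1 → p2) ∧ p1)=T] refutes=False
  v=001: Γ:[] Δ:[p0=F, ¬((p1 → p2) ∧ p1)=T] refutes=False
  v=010: Γ:[] Δ:[p0=F, ¬((p1 → p2) ∧ p1)=T] refutes=False
  v=011: Γ:[] Δ:[p0=F, ¬((p1 → p2) ∧ p1)=F] refutes=True  ← countermodel

Result: [0, 1, 1]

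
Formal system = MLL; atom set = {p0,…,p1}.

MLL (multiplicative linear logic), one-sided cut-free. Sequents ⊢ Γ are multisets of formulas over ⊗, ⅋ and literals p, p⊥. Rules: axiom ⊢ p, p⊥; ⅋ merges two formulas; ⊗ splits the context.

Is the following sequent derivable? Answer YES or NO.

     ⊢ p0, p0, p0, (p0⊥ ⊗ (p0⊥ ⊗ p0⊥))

Derivation trace:
[⊗]  ⊢ p0, p0, p0, (p0⊥ ⊗ (p0⊥ ⊗ p0⊥))
  [Ax]  ⊢ p0, p0⊥
  [⊗]  ⊢ p0, p0, (p0⊥ ⊗ p0⊥)
    [Ax]  ⊢ p0, p0⊥
    [Ax]  ⊢ p0, p0⊥

Result: YES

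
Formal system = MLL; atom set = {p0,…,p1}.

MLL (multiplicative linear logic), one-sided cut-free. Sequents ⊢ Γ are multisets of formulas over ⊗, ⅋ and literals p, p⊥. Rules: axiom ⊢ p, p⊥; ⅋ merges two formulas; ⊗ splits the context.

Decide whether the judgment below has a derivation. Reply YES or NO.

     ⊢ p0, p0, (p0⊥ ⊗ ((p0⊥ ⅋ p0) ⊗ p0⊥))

Derivation trace:
[⊗]  ⊢ p0, p0, (p0⊥ ⊗ ((p0⊥ ⅋ p0) ⊗ p0⊥))
  [Ax]  ⊢ p0, p0⊥
  [⊗]  ⊢ p0, ((p0⊥ ⅋ p0) ⊗ p0⊥)
    [⅋]  ⊢ (p0⊥ ⅋ p0)
      [Ax]  ⊢ p0, p0⊥
    [Ax]  ⊢ p0, p0⊥

Result: YES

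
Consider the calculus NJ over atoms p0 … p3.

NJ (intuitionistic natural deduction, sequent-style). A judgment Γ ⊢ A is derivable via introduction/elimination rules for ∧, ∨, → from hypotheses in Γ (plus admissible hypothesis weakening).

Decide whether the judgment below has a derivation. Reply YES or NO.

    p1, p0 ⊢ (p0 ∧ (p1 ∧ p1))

Proof tree:
[∧I] p1, p0 ⊢ (p0 ∧ (p1 ∧ p1))
  [Ax] p0 ⊢ p0
  [∧I] p1 ⊢ (p1 ∧ p1)
    [Ax] p1 ⊢ p1
    [Ax] p1 ⊢ p1

Result: YES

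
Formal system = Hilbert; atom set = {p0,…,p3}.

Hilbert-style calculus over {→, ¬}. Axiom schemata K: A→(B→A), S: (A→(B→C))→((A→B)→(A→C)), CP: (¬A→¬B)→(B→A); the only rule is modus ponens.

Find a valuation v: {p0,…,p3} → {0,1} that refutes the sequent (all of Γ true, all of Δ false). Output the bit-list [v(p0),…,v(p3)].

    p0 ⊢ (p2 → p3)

Enumerate valuations to refute Γ ⊢ Δ:
  v=0000: Γ:[p0=F] Δ:[(p2 → p3)=T] refutes=False
  v=0001: Γ:[p0=F] Δ:[(p2 → p3)=T] refutes=False
  v=0010: Γ:[p0=F] Δ:[(p2 → p3)=F] refutes=False
  v=0011: Γ:[p0=F] Δ:[(p2 → p3)=T] refutes=False
  v=0100: Γ:[p0=F] Δ:[(p2 → p3)=T] refutes=False
  v=0101: Γ:[p0=F] Δ:[(p2 → p3)=T] refutes=False
  v=0110: Γ:[p0=F] Δ:[(p2 → p3)=F] refutes=False
  v=0111: Γ:[p0=F] Δ:[(p2 → p3)=T] refutes=False
  v=1000: Γ:[p0=T] Δ:[(p2 → p3)=T] refutes=False
  v=1001: Γ:[p0=T] Δ:[(p2 → p3)=T] refutes=False
  v=1010: Γ:[p0=T] Δ:[(p2 → p3)=F] refutes=True  ← countermodel

Result: [1, 0, 1, 0]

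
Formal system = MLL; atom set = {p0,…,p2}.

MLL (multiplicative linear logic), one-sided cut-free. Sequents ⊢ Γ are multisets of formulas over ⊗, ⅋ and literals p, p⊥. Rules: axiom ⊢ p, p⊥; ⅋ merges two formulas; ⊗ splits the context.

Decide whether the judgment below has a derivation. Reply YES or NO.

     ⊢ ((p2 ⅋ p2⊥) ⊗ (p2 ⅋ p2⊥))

Derivation (root first):
[⊗]  ⊢ ((p2 ⅋ p2⊥) ⊗ (p2 ⅋ p2⊥))
  [⅋]  ⊢ (p2 ⅋ p2⊥)
    [Ax]  ⊢ p2, p2⊥
  [⅋]  ⊢ (p2 ⅋ p2⊥)
    [Ax]  ⊢ p2, p2⊥

Result: YES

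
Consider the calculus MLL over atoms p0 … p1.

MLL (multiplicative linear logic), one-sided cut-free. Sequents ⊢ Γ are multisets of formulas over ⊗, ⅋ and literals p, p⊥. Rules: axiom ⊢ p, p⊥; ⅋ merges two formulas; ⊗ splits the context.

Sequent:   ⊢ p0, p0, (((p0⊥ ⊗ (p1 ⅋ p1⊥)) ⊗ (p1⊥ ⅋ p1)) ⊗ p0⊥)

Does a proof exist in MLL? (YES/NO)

Derivation trace:
[⊗]  ⊢ p0, p0, (((p0⊥ ⊗ (p1 ⅋ p1⊥)) ⊗ (p1⊥ ⅋ p1)) ⊗ p0⊥)
  [⊗]  ⊢ p0, ((p0⊥ ⊗ (p1 ⅋ p1⊥)) ⊗ (p1⊥ ⅋ p1))
    [⊗]  ⊢ p0, (p0⊥ ⊗ (p1 ⅋ p1⊥))
      [Ax]  ⊢ p0, p0⊥
      [⅋]  ⊢ (p1 ⅋ p1⊥)
        [Ax]  ⊢ p1, p1⊥
    [⅋]  ⊢ (p1⊥ ⅋ p1)
      [Ax]  ⊢ p1, p1⊥
  [Ax]  ⊢ p0, p0⊥

Result: YES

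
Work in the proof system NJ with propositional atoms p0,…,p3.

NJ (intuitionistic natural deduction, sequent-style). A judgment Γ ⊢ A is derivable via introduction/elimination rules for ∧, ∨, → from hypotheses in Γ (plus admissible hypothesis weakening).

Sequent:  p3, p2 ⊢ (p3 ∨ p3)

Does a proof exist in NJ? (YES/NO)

Proof tree:
[Wk] p3, p2 ⊢ (p3 ∨ p3)
  [∨I₂] p3 ⊢ (p3 ∨ p3)
    [Ax] p3 ⊢ p3

Result: YES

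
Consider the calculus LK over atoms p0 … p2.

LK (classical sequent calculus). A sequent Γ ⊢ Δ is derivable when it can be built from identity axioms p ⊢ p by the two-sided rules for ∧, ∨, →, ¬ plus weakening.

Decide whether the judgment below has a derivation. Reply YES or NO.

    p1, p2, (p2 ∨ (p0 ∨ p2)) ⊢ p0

Truth-table refutation:
  v=000: Γ:[p1=F, p2=F, (p2 ∨ (p0 ∨ p2))=F] Δ:[p0=F] refutes=False
  v=001: Γ:[p1=F, p2=T, (p2 ∨ (p0 ∨ p2))=T] Δ:[p0=F] refutes=False
  v=010: Γ:[p1=T, p2=F, (p2 ∨ (p0 ∨ p2))=F] Δ:[p0=F] refutes=False
  v=011: Γ:[p1=T, p2=T, (p2 ∨ (p0 ∨ p2))=T] Δ:[p0=F] refutes=True  ← countermodel

Result: NO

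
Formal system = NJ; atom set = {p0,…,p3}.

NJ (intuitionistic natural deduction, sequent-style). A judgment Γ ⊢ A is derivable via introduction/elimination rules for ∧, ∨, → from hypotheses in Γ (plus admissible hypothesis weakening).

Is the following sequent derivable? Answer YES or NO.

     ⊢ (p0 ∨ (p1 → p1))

Derivation trace:
[∨I₂]  ⊢ (p0 ∨ (p1 → p1))
  [→I]  ⊢ (p1 → p1)
    [Ax] p1 ⊢ p1

Result: YES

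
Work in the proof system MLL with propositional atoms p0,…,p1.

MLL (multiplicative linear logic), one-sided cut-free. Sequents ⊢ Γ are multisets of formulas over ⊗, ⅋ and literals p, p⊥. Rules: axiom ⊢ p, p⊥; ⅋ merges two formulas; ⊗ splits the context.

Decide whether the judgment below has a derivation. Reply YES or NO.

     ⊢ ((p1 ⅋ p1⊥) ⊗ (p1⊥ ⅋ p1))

Proof tree:
[⊗]  ⊢ ((p1 ⅋ p1⊥) ⊗ (p1⊥ ⅋ p1))
  [⅋]  ⊢ (p1 ⅋ p1⊥)
    [Ax]  ⊢ p1, p1⊥
  [⅋]  ⊢ (p1⊥ ⅋ p1)
    [Ax]  ⊢ p1, p1⊥

Result: YES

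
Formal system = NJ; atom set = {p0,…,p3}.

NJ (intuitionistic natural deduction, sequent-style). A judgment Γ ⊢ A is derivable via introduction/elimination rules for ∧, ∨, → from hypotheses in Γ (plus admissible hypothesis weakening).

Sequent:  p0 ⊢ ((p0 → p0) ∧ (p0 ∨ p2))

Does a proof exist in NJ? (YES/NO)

Derivation (root first):
[∧I] p0 ⊢ ((p0 → p0) ∧ (p0 ∨ p2))
  [→I]  ⊢ (p0 → p0)
    [Ax] p0 ⊢ p0
  [∨I₁] p0 ⊢ (p0 ∨ p2)
    [Ax] p0 ⊢ p0

Result: YES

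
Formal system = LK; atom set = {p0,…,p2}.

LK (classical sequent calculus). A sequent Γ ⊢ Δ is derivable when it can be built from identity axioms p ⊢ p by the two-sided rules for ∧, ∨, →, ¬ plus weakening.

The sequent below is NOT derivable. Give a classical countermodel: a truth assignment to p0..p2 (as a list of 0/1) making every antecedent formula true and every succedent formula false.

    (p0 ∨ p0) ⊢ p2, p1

Enumerate valuations to refute Γ ⊢ Δ:
  v=000: Γ:[(p0 ∨ p0)=F] Δ:[p2=F, p1=F] refutes=False
  v=001: Γ:[(p0 ∨ p0)=F] Δ:[p2=T, p1=F] refutes=False
  v=010: Γ:[(p0 ∨ p0)=F] Δ:[p2=F, p1=T] refutes=False
  v=011: Γ:[(p0 ∨ p0)=F] Δ:[p2=T, p1=T] refutes=False
  v=100: Γ:[(p0 ∨ p0)=T] Δ:[p2=F, p1=F] refutes=True  ← countermodel

Result: [1, 0, 0]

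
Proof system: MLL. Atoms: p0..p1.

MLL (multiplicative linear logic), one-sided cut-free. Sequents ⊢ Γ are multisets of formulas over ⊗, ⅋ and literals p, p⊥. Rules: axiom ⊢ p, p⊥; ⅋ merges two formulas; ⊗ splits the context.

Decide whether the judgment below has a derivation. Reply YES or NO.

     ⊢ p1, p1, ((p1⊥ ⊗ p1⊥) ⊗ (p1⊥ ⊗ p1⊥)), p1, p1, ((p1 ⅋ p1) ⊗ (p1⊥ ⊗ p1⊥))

Proof tree:
[⊗]  ⊢ p1, p1, ((p1⊥ ⊗ p1⊥) ⊗ (p1⊥ ⊗ p1⊥)), p1, p1, ((p1 ⅋ p1) ⊗ (p1⊥ ⊗ p1⊥))
  [⅋]  ⊢ p1, p1, ((p1⊥ ⊗ p1⊥) ⊗ (p1⊥ ⊗ p1⊥)), (p1 ⅋ p1)
    [⊗]  ⊢ p1, p1, p1, p1, ((p1⊥ ⊗ p1⊥) ⊗ (p1⊥ ⊗ p1⊥))
      [⊗]  ⊢ p1, p1, (p1⊥ ⊗ p1⊥)
        [Ax]  ⊢ p1, p1⊥
        [Ax]  ⊢ p1, p1⊥
      [⊗]  ⊢ p1, p1, (p1⊥ ⊗ p1⊥)
        [Ax]  ⊢ p1, p1⊥
        [Ax]  ⊢ p1, p1⊥
  [⊗]  ⊢ p1, p1, (p1⊥ ⊗ p1⊥)
    [Ax]  ⊢ p1, p1⊥
    [Ax]  ⊢ p1, p1⊥

Result: YES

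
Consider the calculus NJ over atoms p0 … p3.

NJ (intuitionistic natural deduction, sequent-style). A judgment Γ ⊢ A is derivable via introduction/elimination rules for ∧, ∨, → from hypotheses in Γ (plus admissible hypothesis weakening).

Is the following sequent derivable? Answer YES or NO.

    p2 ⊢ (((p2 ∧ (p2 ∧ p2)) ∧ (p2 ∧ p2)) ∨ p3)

Derivation trace:
[∨I₁] p2 ⊢ (((p2 ∧ (p2 ∧ p2)) ∧ (p2 ∧ p2)) ∨ p3)
  [∧I] p2 ⊢ ((p2 ∧ (p2 ∧ p2)) ∧ (p2 ∧ p2))
    [∧I] p2 ⊢ (p2 ∧ (p2 ∧ p2))
      [Ax] p2 ⊢ p2
      [∧I] p2 ⊢ (p2 ∧ p2)
        [Ax] p2 ⊢ p2
        [Ax] p2 ⊢ p2
    [∧I] p2 ⊢ (p2 ∧ p2)
      [Ax] p2 ⊢ p2
      [Ax] p2 ⊢ p2

Result: YES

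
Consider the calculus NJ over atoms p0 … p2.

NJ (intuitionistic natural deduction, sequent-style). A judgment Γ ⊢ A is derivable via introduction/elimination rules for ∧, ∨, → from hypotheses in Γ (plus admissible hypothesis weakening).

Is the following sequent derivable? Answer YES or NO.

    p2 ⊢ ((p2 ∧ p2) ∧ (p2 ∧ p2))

Derivation (root first):
[∧I] p2 ⊢ ((p2 ∧ p2) ∧ (p2 ∧ p2))
  [∧I] p2 ⊢ (p2 ∧ p2)
    [Ax] p2 ⊢ p2
    [Ax] p2 ⊢ p2
  [∧I] p2 ⊢ (p2 ∧ p2)
    [Ax] p2 ⊢ p2
    [Ax] p2 ⊢ p2

Result: YES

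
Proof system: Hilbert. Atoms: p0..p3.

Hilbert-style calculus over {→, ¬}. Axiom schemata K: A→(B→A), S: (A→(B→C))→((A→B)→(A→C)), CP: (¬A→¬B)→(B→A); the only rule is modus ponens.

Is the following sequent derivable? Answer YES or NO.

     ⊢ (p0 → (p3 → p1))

Search for a countermodel by truth-table:
  v=0000: Γ:[] Δ:[(p0 → (p3 → p1))=T] refutes=False
  v=0001: Γ:[] Δ:[(p0 → (p3 → p1))=T] refutes=False
  v=0010: Γ:[] Δ:[(p0 → (p3 → p1))=T] refutes=False
  v=0011: Γ:[] Δ:[(p0 → (p3 → p1))=T] refutes=False
  v=0100: Γ:[] Δ:[(p0 → (p3 → p1))=T] refutes=False
  v=0101: Γ:[] Δ:[(p0 → (p3 → p1))=T] refutes=False
  v=0110: Γ:[] Δ:[(p0 → (p3 → p1))=T] refutes=False
  v=0111: Γ:[] Δ:[(p0 → (p3 → p1))=T] refutes=False
  v=1000: Γ:[] Δ:[(p0 → (p3 → p1))=T] refutes=False
  v=1001: Γ:[] Δ:[(p0 → (p3 → p1))=F] refutes=True  ← countermodel

Result: NO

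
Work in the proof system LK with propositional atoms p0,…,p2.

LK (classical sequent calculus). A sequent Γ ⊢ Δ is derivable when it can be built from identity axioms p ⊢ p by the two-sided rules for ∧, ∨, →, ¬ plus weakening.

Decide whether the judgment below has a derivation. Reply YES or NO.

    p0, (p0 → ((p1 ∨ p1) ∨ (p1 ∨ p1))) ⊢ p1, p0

Derivation (root first):
[WR] p0, (p0 → ((p1 ∨ p1) ∨ (p1 ∨ p1))) ⊢ p1, p0
  [→L] p0, (p0 → ((p1 ∨ p1) ∨ (p1 ∨ p1))) ⊢ p1
    [Ax] p0 ⊢ p0
    [∨L] ((p1 ∨ p1) ∨ (p1 ∨ p1)) ⊢ p1
      [∨L] (p1 ∨ p1) ⊢ p1
        [Ax] p1 ⊢ p1
        [Ax] p1 ⊢ p1
      [∨L] (p1 ∨ p1) ⊢ p1
        [Ax] p1 ⊢ p1
        [Ax] p1 ⊢ p1

Result: YES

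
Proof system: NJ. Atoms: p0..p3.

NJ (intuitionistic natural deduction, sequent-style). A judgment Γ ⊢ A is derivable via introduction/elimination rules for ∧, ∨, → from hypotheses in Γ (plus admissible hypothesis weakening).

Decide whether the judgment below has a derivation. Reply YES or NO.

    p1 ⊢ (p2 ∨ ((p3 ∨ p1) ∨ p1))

Proof tree:
[∨I₂] p1 ⊢ (p2 ∨ ((p3 ∨ p1) ∨ p1))
  [∨I₁] p1 ⊢ ((p3 ∨ p1) ∨ p1)
    [∨I₂] p1 ⊢ (p3 ∨ p1)
      [Ax] p1 ⊢ p1

Result: YES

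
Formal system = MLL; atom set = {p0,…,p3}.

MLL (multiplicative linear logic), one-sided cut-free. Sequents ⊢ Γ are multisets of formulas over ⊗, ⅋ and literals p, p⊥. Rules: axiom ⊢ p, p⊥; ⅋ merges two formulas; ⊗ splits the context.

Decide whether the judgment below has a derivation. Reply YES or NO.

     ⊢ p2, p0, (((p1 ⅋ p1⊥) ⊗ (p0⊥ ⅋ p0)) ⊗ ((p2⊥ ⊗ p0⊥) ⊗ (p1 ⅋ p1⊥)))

Proof tree:
[⊗]  ⊢ p2, p0, (((p1 ⅋ p1⊥) ⊗ (p0⊥ ⅋ p0)) ⊗ ((p2⊥ ⊗ p0⊥) ⊗ (p1 ⅋ p1⊥)))
  [⊗]  ⊢ ((p1 ⅋ p1⊥) ⊗ (p0⊥ ⅋ p0))
    [⅋]  ⊢ (p1 ⅋ p1⊥)
      [Ax]  ⊢ p1, p1⊥
    [⅋]  ⊢ (p0⊥ ⅋ p0)
      [Ax]  ⊢ p0, p0⊥
  [⊗]  ⊢ p2, p0, ((p2⊥ ⊗ p0⊥) ⊗ (p1 ⅋ p1⊥))
    [⊗]  ⊢ p2, p0, (p2⊥ ⊗ p0⊥)
      [Ax]  ⊢ p2, p2⊥
      [Ax]  ⊢ p0, p0⊥
    [⅋]  ⊢ (p1 ⅋ p1⊥)
      [Ax]  ⊢ p1, p1⊥

Result: YES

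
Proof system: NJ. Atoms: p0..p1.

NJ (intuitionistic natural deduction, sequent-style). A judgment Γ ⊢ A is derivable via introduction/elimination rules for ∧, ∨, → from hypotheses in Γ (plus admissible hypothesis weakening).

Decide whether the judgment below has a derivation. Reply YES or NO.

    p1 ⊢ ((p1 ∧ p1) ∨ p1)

Derivation trace:
[∨I₁] p1 ⊢ ((p1 ∧ p1) ∨ p1)
  [∧I] p1 ⊢ (p1 ∧ p1)
    [Ax] p1 ⊢ p1
    [Ax] p1 ⊢ p1

Result: YES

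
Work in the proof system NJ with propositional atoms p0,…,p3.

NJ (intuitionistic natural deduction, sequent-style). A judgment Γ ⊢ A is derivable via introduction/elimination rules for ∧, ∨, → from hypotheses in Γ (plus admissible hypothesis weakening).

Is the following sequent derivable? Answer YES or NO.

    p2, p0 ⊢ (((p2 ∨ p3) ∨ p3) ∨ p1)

Derivation (root first):
[∨I₁] p2, p0 ⊢ (((p2 ∨ p3) ∨ p3) ∨ p1)
  [∨I₁] p2, p0 ⊢ ((p2 ∨ p3) ∨ p3)
    [Wk] p2, p0 ⊢ (p2 ∨ p3)
      [∨I₁] p2 ⊢ (p2 ∨ p3)
        [Ax] p2 ⊢ p2

Result: YES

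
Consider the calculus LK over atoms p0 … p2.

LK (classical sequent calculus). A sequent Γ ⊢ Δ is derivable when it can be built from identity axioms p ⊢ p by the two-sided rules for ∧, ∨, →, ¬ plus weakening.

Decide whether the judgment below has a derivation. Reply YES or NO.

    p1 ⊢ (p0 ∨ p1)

Derivation trace:
[∨R] p1 ⊢ (p0 ∨ p1)
  [WR] p1 ⊢ p1, p0
    [Ax] p1 ⊢ p1

Result: YES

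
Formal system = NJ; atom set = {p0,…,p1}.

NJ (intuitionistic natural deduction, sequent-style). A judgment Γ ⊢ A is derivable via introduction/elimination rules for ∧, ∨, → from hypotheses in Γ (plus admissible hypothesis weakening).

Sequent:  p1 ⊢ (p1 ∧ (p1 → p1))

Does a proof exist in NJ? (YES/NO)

Proof tree:
[∧I] p1 ⊢ (p1 ∧ (p1 → p1))
  [Ax] p1 ⊢ p1
  [→I]  ⊢ (p1 → p1)
    [Ax] p1 ⊢ p1

Result: YES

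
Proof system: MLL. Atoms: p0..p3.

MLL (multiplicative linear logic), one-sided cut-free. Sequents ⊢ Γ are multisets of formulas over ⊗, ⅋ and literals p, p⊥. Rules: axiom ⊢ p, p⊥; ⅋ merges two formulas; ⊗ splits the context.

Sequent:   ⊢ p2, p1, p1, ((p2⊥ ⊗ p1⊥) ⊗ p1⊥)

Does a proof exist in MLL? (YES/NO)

Derivation trace:
[⊗]  ⊢ p2, p1, p1, ((p2⊥ ⊗ p1⊥) ⊗ p1⊥)
  [⊗]  ⊢ p2, p1, (p2⊥ ⊗ p1⊥)
    [Ax]  ⊢ p2, p2⊥
    [Ax]  ⊢ p1, p1⊥
  [Ax]  ⊢ p1, p1⊥

Result: YES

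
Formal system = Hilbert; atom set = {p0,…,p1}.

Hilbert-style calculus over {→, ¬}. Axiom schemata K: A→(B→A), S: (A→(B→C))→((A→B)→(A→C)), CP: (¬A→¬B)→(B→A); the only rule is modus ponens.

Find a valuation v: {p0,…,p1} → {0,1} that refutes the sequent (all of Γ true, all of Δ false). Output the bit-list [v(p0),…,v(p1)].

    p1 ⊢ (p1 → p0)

Search for a countermodel by truth-table:
  v=00: Γ:[p1=F] Δ:[(p1 → p0)=T] refutes=False
  v=01: Γ:[p1=T] Δ:[(p1 → p0)=F] refutes=True  ← countermodel

Result: [0, 1]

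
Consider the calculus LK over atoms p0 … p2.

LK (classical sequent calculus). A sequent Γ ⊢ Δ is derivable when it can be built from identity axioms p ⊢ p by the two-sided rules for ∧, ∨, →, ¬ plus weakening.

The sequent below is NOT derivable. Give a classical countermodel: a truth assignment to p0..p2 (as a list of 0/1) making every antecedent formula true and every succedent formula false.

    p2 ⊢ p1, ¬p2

Search for a countermodel by truth-table:
  v=000: Γ:[p2=F] Δ:[p1=F, ¬p2=T] refutes=False
  v=001: Γ:[p2=T] Δ:[p1=F, ¬p2=F] refutes=True  ← countermodel

Result: [0, 0, 1]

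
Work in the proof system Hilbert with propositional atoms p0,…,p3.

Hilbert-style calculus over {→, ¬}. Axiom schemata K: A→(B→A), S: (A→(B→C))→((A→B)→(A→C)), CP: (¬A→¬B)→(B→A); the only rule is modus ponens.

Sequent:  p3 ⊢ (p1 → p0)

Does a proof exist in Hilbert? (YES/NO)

Truth-table refutation:
  v=0000: Γ:[p3=F] Δ:[(p1 → p0)=T] refutes=False
  v=0001: Γ:[p3=T] Δ:[(p1 → p0)=T] refutes=False
  v=0010: Γ:[p3=F] Δ:[(p1 → p0)=T] refutes=False
  v=0011: Γ:[p3=T] Δ:[(p1 → p0)=T] refutes=False
  v=0100: Γ:[p3=F] Δ:[(p1 → p0)=F] refutes=False
  v=0101: Γ:[p3=T] Δ:[(p1 → p0)=F] refutes=True  ← countermodel

Result: NO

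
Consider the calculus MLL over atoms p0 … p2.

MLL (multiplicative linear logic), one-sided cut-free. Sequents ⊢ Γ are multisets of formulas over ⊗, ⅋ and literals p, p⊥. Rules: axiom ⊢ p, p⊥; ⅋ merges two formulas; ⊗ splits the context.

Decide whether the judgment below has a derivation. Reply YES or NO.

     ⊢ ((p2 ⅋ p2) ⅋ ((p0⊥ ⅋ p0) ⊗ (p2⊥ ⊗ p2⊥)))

Proof tree:
[⅋]  ⊢ ((p2 ⅋ p2) ⅋ ((p0⊥ ⅋ p0) ⊗ (p2⊥ ⊗ p2⊥)))
  [⅋]  ⊢ ((p0⊥ ⅋ p0) ⊗ (p2⊥ ⊗ p2⊥)), (p2 ⅋ p2)
    [⊗]  ⊢ p2, p2, ((p0⊥ ⅋ p0) ⊗ (p2⊥ ⊗ p2⊥))
      [⅋]  ⊢ (p0⊥ ⅋ p0)
        [Ax]  ⊢ p0, p0⊥
      [⊗]  ⊢ p2, p2, (p2⊥ ⊗ p2⊥)
        [Ax]  ⊢ p2, p2⊥
        [Ax]  ⊢ p2, p2⊥

Result: YES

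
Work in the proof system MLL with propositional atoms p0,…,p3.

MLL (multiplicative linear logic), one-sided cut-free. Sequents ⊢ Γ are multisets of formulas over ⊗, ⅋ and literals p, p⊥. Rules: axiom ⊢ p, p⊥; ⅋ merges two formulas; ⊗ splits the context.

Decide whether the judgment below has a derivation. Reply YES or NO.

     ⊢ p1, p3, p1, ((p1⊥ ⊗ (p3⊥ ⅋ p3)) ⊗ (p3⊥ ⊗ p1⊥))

Derivation trace:
[⊗]  ⊢ p1, p3, p1, ((p1⊥ ⊗ (p3⊥ ⅋ p3)) ⊗ (p3⊥ ⊗ p1⊥))
  [⊗]  ⊢ p1, (p1⊥ ⊗ (p3⊥ ⅋ p3))
    [Ax]  ⊢ p1, p1⊥
    [⅋]  ⊢ (p3⊥ ⅋ p3)
      [Ax]  ⊢ p3, p3⊥
  [⊗]  ⊢ p3, p1, (p3⊥ ⊗ p1⊥)
    [Ax]  ⊢ p3, p3⊥
    [Ax]  ⊢ p1, p1⊥

Result: YES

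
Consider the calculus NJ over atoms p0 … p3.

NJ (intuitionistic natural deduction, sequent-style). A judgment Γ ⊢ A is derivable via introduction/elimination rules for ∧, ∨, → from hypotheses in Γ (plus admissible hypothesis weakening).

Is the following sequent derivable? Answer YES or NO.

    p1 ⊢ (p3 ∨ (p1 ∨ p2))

Derivation (root first):
[∨I₂] p1 ⊢ (p3 ∨ (p1 ∨ p2))
  [∨I₁] p1 ⊢ (p1 ∨ p2)
    [Ax] p1 ⊢ p1

Result: YES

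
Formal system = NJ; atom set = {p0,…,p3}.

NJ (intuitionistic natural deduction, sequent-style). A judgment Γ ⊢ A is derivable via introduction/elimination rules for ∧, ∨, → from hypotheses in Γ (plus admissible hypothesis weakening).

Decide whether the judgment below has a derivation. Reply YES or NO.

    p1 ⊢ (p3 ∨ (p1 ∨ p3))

Proof tree:
[∨I₂] p1 ⊢ (p3 ∨ (p1 ∨ p3))
  [∨I₁] p1 ⊢ (p1 ∨ p3)
    [Ax] p1 ⊢ p1

Result: YES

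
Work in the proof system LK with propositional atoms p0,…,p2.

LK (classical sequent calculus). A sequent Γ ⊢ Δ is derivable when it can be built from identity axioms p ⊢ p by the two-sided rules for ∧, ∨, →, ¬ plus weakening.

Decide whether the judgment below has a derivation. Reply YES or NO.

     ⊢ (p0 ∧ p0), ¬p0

Derivation trace:
[¬R]  ⊢ (p0 ∧ p0), ¬p0
  [∧R] p0 ⊢ (p0 ∧ p0)
    [Ax] p0 ⊢ p0
    [Ax] p0 ⊢ p0

Result: YES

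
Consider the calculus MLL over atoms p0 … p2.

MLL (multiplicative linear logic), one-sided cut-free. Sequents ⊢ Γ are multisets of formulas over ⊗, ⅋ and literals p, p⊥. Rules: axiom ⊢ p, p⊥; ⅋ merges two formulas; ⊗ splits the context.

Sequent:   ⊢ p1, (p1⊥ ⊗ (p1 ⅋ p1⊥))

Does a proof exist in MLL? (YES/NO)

Proof tree:
[⊗]  ⊢ p1, (p1⊥ ⊗ (p1 ⅋ p1⊥))
  [Ax]  ⊢ p1, p1⊥
  [⅋]  ⊢ (p1 ⅋ p1⊥)
    [Ax]  ⊢ p1, p1⊥

Result: YES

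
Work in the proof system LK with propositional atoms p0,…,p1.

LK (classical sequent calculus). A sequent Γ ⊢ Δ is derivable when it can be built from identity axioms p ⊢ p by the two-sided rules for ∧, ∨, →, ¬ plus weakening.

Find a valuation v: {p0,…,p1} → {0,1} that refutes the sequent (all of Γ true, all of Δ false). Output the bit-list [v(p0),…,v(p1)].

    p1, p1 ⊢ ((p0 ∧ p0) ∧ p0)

Enumerate valuations to refute Γ ⊢ Δ:
  v=00: Γ:[p1=F, p1=F] Δ:[((p0 ∧ p0) ∧ p0)=F] refutes=False
  v=01: Γ:[p1=T, p1=T] Δ:[((p0 ∧ p0) ∧ p0)=F] refutes=True  ← countermodel

Result: [0, 1]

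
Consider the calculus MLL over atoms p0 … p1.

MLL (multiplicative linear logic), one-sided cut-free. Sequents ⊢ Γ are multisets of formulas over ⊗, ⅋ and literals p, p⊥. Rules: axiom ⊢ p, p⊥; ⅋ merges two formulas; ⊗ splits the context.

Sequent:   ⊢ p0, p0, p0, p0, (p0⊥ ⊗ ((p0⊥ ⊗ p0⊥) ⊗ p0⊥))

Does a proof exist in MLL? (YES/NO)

Derivation (root first):
[⊗]  ⊢ p0, p0, p0, p0, (p0⊥ ⊗ ((p0⊥ ⊗ p0⊥) ⊗ p0⊥))
  [Ax]  ⊢ p0, p0⊥
  [⊗]  ⊢ p0, p0, p0, ((p0⊥ ⊗ p0⊥) ⊗ p0⊥)
    [⊗]  ⊢ p0, p0, (p0⊥ ⊗ p0⊥)
      [Ax]  ⊢ p0, p0⊥
      [Ax]  ⊢ p0, p0⊥
    [Ax]  ⊢ p0, p0⊥

Result: YES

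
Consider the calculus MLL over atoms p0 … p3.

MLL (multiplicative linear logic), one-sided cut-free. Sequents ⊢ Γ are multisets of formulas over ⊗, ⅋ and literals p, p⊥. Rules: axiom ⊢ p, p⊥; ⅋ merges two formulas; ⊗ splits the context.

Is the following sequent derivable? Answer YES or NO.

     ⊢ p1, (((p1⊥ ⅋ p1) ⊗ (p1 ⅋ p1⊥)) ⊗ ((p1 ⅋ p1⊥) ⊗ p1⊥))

Proof tree:
[⊗]  ⊢ p1, (((p1⊥ ⅋ p1) ⊗ (p1 ⅋ p1⊥)) ⊗ ((p1 ⅋ p1⊥) ⊗ p1⊥))
  [⊗]  ⊢ ((p1⊥ ⅋ p1) ⊗ (p1 ⅋ p1⊥))
    [⅋]  ⊢ (p1⊥ ⅋ p1)
      [Ax]  ⊢ p1, p1⊥
    [⅋]  ⊢ (p1 ⅋ p1⊥)
      [Ax]  ⊢ p1, p1⊥
  [⊗]  ⊢ p1, ((p1 ⅋ p1⊥) ⊗ p1⊥)
    [⅋]  ⊢ (p1 ⅋ p1⊥)
      [Ax]  ⊢ p1, p1⊥
    [Ax]  ⊢ p1, p1⊥

Result: YES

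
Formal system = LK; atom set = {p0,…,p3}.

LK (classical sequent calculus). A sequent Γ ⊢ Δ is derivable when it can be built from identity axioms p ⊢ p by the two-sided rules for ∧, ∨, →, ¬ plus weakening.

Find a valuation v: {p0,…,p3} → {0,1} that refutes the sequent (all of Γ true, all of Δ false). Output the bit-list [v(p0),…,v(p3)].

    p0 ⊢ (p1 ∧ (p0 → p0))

Enumerate valuations to refute Γ ⊢ Δ:
  v=0000: Γ:[p0=F] Δ:[(p1 ∧ (p0 → p0))=F] refutes=False
  v=0001: Γ:[p0=F] Δ:[(p1 ∧ (p0 → p0))=F] refutes=False
  v=0010: Γ:[p0=F] Δ:[(p1 ∧ (p0 → p0))=F] refutes=False
  v=0011: Γ:[p0=F] Δ:[(p1 ∧ (p0 → p0))=F] refutes=False
  v=0100: Γ:[p0=F] Δ:[(p1 ∧ (p0 → p0))=T] refutes=False
  v=0101: Γ:[p0=F] Δ:[(p1 ∧ (p0 → p0))=T] refutes=False
  v=0110: Γ:[p0=F] Δ:[(p1 ∧ (p0 → p0))=T] refutes=False
  v=0111: Γ:[p0=F] Δ:[(p1 ∧ (p0 → p0))=T] refutes=False
  v=1000: Γ:[p0=T] Δ:[(p1 ∧ (p0 → p0))=F] refutes=True  ← countermodel

Result: [1, 0, 0, 0]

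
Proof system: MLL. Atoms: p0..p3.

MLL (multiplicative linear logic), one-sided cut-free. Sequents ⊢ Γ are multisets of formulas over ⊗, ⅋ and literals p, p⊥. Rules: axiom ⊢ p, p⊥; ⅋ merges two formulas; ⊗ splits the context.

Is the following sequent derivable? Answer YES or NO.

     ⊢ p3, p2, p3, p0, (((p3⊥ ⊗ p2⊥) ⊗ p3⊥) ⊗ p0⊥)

Proof tree:
[⊗]  ⊢ p3, p2, p3, p0, (((p3⊥ ⊗ p2⊥) ⊗ p3⊥) ⊗ p0⊥)
  [⊗]  ⊢ p3, p2, p3, ((p3⊥ ⊗ p2⊥) ⊗ p3⊥)
    [⊗]  ⊢ p3, p2, (p3⊥ ⊗ p2⊥)
      [Ax]  ⊢ p3, p3⊥
      [Ax]  ⊢ p2, p2⊥
    [Ax]  ⊢ p3, p3⊥
  [Ax]  ⊢ p0, p0⊥

Result: YES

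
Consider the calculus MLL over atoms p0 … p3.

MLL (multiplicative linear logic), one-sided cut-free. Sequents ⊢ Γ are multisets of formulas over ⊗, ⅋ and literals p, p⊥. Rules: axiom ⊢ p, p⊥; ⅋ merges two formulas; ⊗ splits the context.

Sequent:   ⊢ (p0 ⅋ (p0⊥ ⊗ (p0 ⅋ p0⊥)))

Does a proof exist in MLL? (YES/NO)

Derivation trace:
[⅋]  ⊢ (p0 ⅋ (p0⊥ ⊗ (p0 ⅋ p0⊥)))
  [⊗]  ⊢ p0, (p0⊥ ⊗ (p0 ⅋ p0⊥))
    [Ax]  ⊢ p0, p0⊥
    [⅋]  ⊢ (p0 ⅋ p0⊥)
      [Ax]  ⊢ p0, p0⊥

Result: YES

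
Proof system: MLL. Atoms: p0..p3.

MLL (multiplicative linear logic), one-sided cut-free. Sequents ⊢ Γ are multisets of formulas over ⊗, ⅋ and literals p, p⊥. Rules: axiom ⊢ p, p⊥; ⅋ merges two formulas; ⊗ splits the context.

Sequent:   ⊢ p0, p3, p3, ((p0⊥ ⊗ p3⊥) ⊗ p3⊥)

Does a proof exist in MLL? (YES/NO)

Derivation trace:
[⊗]  ⊢ p0, p3, p3, ((p0⊥ ⊗ p3⊥) ⊗ p3⊥)
  [⊗]  ⊢ p0, p3, (p0⊥ ⊗ p3⊥)
    [Ax]  ⊢ p0, p0⊥
    [Ax]  ⊢ p3, p3⊥
  [Ax]  ⊢ p3, p3⊥

Result: YES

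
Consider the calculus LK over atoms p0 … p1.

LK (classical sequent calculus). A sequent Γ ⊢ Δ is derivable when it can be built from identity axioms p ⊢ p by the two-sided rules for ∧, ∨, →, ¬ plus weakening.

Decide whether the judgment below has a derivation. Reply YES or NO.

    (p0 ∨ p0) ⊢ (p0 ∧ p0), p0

Derivation trace:
[∨L] (p0 ∨ p0) ⊢ (p0 ∧ p0), p0
  [Ax] p0 ⊢ p0
  [∧R] p0 ⊢ (p0 ∧ p0)
    [Ax] p0 ⊢ p0
    [Ax] p0 ⊢ p0

Result: YES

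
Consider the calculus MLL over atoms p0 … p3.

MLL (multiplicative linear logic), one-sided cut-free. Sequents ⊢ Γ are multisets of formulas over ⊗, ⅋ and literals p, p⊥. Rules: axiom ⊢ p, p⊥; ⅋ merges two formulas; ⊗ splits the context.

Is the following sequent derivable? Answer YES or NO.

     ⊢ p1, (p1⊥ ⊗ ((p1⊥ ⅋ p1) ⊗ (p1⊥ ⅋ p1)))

Derivation trace:
[⊗]  ⊢ p1, (p1⊥ ⊗ ((p1⊥ ⅋ p1) ⊗ (p1⊥ ⅋ p1)))
  [Ax]  ⊢ p1, p1⊥
  [⊗]  ⊢ ((p1⊥ ⅋ p1) ⊗ (p1⊥ ⅋ p1))
    [⅋]  ⊢ (p1⊥ ⅋ p1)
      [Ax]  ⊢ p1, p1⊥
    [⅋]  ⊢ (p1⊥ ⅋ p1)
      [Ax]  ⊢ p1, p1⊥

Result: YES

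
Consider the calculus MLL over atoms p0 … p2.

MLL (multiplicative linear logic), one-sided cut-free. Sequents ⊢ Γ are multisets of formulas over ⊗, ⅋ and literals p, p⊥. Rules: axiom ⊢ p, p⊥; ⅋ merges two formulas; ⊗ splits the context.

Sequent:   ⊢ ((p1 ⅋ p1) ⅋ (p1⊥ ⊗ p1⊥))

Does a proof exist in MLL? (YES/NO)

Derivation trace:
[⅋]  ⊢ ((p1 ⅋ p1) ⅋ (p1⊥ ⊗ p1⊥))
  [⅋]  ⊢ (p1⊥ ⊗ p1⊥), (p1 ⅋ p1)
    [⊗]  ⊢ p1, p1, (p1⊥ ⊗ p1⊥)
      [Ax]  ⊢ p1, p1⊥
      [Ax]  ⊢ p1, p1⊥

Result: YES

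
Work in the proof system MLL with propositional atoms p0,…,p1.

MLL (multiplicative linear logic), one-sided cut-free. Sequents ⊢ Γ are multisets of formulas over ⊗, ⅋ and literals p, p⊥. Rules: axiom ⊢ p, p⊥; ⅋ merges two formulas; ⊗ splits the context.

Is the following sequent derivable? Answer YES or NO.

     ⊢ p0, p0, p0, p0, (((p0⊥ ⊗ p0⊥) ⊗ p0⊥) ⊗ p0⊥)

Derivation (root first):
[⊗]  ⊢ p0, p0, p0, p0, (((p0⊥ ⊗ p0⊥) ⊗ p0⊥) ⊗ p0⊥)
  [⊗]  ⊢ p0, p0, p0, ((p0⊥ ⊗ p0⊥) ⊗ p0⊥)
    [⊗]  ⊢ p0, p0, (p0⊥ ⊗ p0⊥)
      [Ax]  ⊢ p0, p0⊥
      [Ax]  ⊢ p0, p0⊥
    [Ax]  ⊢ p0, p0⊥
  [Ax]  ⊢ p0, p0⊥

Result: YES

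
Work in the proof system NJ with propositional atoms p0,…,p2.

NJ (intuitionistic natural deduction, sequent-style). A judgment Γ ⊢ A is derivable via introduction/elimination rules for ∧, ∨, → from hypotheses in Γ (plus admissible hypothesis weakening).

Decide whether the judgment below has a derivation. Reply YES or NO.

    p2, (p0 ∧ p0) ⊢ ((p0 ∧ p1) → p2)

Derivation (root first):
[Wk] p2, (p0 ∧ p0) ⊢ ((p0 ∧ p1) → p2)
  [→I] p2 ⊢ ((p0 ∧ p1) → p2)
    [Wk] p2, (p0 ∧ p1) ⊢ p2
      [Ax] p2 ⊢ p2

Result: YES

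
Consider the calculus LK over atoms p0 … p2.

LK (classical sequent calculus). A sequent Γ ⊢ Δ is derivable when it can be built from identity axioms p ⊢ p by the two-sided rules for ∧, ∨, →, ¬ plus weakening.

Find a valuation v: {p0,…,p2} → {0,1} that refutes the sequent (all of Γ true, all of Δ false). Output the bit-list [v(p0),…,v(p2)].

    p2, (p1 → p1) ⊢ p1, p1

Enumerate valuations to refute Γ ⊢ Δ:
  v=000: Γ:[p2=F, (p1 → p1)=T] Δ:[p1=F, p1=F] refutes=False
  v=001: Γ:[p2=T, (p1 → p1)=T] Δ:[p1=F, p1=F] refutes=True  ← countermodel

Result: [0, 0, 1]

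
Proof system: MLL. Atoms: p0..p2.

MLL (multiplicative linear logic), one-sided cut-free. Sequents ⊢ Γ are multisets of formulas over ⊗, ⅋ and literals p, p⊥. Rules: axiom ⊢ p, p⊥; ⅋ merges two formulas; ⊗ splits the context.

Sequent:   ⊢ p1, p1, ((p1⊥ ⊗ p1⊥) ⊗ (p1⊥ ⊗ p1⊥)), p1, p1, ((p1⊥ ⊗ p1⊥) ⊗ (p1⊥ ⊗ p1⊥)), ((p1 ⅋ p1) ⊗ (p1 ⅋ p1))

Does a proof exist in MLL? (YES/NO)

Derivation (root first):
[⊗]  ⊢ p1, p1, ((p1⊥ ⊗ p1⊥) ⊗ (p1⊥ ⊗ p1⊥)), p1, p1, ((p1⊥ ⊗ p1⊥) ⊗ (p1⊥ ⊗ p1⊥)), ((p1 ⅋ p1) ⊗ (p1 ⅋ p1))
  [⅋]  ⊢ p1, p1, ((p1⊥ ⊗ p1⊥) ⊗ (p1⊥ ⊗ p1⊥)), (p1 ⅋ p1)
    [⊗]  ⊢ p1, p1, p1, p1, ((p1⊥ ⊗ p1⊥) ⊗ (p1⊥ ⊗ p1⊥))
      [⊗]  ⊢ p1, p1, (p1⊥ ⊗ p1⊥)
        [Ax]  ⊢ p1, p1⊥
        [Ax]  ⊢ p1, p1⊥
      [⊗]  ⊢ p1, p1, (p1⊥ ⊗ p1⊥)
        [Ax]  ⊢ p1, p1⊥
        [Ax]  ⊢ p1, p1⊥
  [⅋]  ⊢ p1, p1, ((p1⊥ ⊗ p1⊥) ⊗ (p1⊥ ⊗ p1⊥)), (p1 ⅋ p1)
    [⊗]  ⊢ p1, p1, p1, p1, ((p1⊥ ⊗ p1⊥) ⊗ (p1⊥ ⊗ p1⊥))
      [⊗]  ⊢ p1, p1, (p1⊥ ⊗ p1⊥)
        [Ax]  ⊢ p1, p1⊥
        [Ax]  ⊢ p1, p1⊥
      [⊗]  ⊢ p1, p1, (p1⊥ ⊗ p1⊥)
        [Ax]  ⊢ p1, p1⊥
        [Ax]  ⊢ p1, p1⊥

Result: YES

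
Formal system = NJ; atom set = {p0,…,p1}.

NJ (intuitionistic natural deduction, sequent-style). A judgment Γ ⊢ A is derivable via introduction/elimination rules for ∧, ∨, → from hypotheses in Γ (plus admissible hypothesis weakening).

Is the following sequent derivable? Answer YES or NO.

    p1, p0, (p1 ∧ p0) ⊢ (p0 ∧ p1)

Derivation (root first):
[Wk] p1, p0, (p1 ∧ p0) ⊢ (p0 ∧ p1)
  [∧I] p1, p0 ⊢ (p0 ∧ p1)
    [Ax] p0 ⊢ p0
    [Ax] p1 ⊢ p1

Result: YES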